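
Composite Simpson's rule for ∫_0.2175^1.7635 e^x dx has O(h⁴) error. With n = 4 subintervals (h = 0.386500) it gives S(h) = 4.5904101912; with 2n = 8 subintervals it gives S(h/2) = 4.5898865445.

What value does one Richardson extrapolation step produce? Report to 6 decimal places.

4.589852

Leading term ∝ h^4; use weight 16 = 2^4.
16·4.5898865445 − 4.5904101912 = 68.8477745208
Denominator 16 − 1 = 15.
R = 68.8477745208/15 = 4.5898516347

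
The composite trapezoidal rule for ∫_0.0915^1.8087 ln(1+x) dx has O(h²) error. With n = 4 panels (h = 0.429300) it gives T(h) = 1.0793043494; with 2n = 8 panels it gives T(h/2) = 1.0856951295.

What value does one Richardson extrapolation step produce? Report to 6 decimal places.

1.087825

With r = 2 the leading error scales as h^2, so the weight is 2^2 = 4.
4*1.0856951295 − 1.0793043494 = 3.2634761686
Divide by 2^2 − 1 = 3.
R = 3.2634761686/3 = 1.0878253895
Gap between inputs: 6.391e-03; correction applied: +0.0021302600.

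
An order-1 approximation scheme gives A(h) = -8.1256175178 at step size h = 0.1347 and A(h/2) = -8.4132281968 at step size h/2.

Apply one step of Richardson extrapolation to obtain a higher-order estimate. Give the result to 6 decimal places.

-8.700839

Error is O(h^1); halving h shrinks it by 2^1 = 2.
2 × (-8.4132281968) = -16.8264563936; (-16.8264563936) − (-8.1256175178) = -8.7008388758
Divide by 2^1 − 1 = 1.
So the Richardson estimate is -8.7008388758.
Correction |R − A(h/2)| = 2.876e-01; gap |A(h/2) − A(h)| = 2.876e-01.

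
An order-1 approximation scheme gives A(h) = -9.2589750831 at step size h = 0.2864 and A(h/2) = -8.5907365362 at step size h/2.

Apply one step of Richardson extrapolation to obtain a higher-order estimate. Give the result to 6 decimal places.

Order 1 gives 2^r = 2 and 2^r − 1 = 1.
2*(-8.5907365362) = -17.1814730724; subtract (-9.2589750831) → -7.9224979893
Denominator 2 − 1 = 1.
(2*(-8.5907365362) − (-9.2589750831))/(2 − 1) = -7.9224979893
Correction |R − A(h/2)| = 6.682e-01; gap |A(h/2) − A(h)| = 6.682e-01.

-7.922498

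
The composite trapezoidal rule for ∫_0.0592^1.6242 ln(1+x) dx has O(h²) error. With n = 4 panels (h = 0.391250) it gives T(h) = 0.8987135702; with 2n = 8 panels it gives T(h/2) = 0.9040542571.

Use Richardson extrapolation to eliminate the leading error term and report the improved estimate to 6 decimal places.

r = 2, so 2^r = 4.
A(h/2) − A(h) = 0.9040542571 − 0.8987135702 = 0.0053406869
Divide by 2^2 − 1 = 3: 0.0053406869/3 = 0.0017802290
R = A(h/2) + (A(h/2) − A(h))/3 = 0.9040542571 + 0.0017802290 = 0.9058344861

0.905834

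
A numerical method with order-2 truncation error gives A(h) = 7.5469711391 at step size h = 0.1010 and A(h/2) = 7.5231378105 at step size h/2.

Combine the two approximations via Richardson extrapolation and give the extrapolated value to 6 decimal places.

The method has order 2: 2^2 = 4.
4*7.5231378105 − 7.5469711391 = 22.5455801029
Divide by 2^2 − 1 = 3.
22.5455801029 ÷ 3 = 7.5151933676
Correction |R − A(h/2)| = 7.944e-03; gap |A(h/2) − A(h)| = 2.383e-02.

7.515193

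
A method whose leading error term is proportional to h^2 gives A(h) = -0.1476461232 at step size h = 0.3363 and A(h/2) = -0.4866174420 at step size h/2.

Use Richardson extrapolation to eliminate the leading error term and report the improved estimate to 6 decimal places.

-0.599608

r = 2, so 2^r = 4.
Numerator 4·A(h/2) − A(h) = 4·(-0.4866174420) − (-0.1476461232) = -1.7988236448
Extrapolated: (-1.7988236448) / 3 = -0.5996078816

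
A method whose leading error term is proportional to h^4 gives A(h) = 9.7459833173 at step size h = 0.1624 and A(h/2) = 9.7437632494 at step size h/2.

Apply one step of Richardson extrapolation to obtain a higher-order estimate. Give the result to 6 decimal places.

9.743615

Method order is 4; weight 2^4 = 16.
Weighted: 155.9002119904 − 9.7459833173 = 146.1542286731
(16·9.7437632494 − 9.7459833173)/(16 − 1) = 9.7436152449
Correction |R − A(h/2)| = 1.480e-04; gap |A(h/2) − A(h)| = 2.220e-03.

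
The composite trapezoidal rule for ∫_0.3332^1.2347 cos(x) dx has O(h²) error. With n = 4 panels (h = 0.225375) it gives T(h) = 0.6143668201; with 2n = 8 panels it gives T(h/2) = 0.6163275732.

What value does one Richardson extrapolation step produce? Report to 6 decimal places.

0.616981

Method order is 2; weight 2^2 = 4.
4 × 0.6163275732 − 0.6143668201 = 1.8509434727
(4 × 0.6163275732 − 0.6143668201)/(4 − 1) = 0.6169811576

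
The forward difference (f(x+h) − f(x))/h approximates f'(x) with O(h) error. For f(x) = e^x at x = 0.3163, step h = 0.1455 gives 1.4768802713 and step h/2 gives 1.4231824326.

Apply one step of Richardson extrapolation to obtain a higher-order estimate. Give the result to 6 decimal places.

r = 1: numerator weight 2, denominator 1.
2^1*A(h/2) = 2.8463648652; minus A(h) gives 1.3694845939.
R = 1.3694845939/1 = 1.3694845939

1.369485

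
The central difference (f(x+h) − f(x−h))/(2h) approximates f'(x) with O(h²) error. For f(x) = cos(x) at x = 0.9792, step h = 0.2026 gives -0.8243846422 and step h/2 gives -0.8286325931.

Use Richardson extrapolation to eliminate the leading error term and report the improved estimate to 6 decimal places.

Leading term ∝ h^2; use weight 4 = 2^2.
Top: 4(-0.8286325931) − (-0.8243846422) = -2.4901457302
Divide by 2^2 − 1 = 3.
Result: -0.8300485767
Gap between inputs: 4.248e-03; correction applied: −0.0014159836.

-0.830049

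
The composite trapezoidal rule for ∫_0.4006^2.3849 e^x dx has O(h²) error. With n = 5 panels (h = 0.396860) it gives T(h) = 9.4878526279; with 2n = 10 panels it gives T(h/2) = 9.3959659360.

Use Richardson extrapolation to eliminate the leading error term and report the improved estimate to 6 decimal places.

r = 2, so 2^r = 4.
Numerator 4·A(h/2) − A(h) = 4·9.3959659360 − 9.4878526279 = 28.0960111161
(4·9.3959659360 − 9.4878526279)/(4 − 1) = 9.3653370387

9.365337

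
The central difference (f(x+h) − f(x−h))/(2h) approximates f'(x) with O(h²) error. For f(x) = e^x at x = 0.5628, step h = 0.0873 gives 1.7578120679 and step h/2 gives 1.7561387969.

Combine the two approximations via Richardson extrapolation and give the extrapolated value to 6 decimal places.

1.755581

r = 2, so 2^r = 4.
4*1.7561387969 = 7.0245551876; 7.0245551876 − 1.7578120679 = 5.2667431197
R = 5.2667431197/3 = 1.7555810399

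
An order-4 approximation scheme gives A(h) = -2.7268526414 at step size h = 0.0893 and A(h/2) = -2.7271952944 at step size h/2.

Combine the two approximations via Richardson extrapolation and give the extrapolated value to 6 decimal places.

r = 4: numerator weight 16, denominator 15.
16 × (-2.7271952944) − (-2.7268526414) = -40.9082720690
(16 × (-2.7271952944) − (-2.7268526414))/(16 − 1) = -2.7272181379

-2.727218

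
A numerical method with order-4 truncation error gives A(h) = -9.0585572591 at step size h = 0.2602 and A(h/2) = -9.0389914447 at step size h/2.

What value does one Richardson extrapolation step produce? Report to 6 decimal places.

Leading term ∝ h^4; use weight 16 = 2^4.
Numerator 16*A(h/2) − A(h) = 16*(-9.0389914447) − (-9.0585572591) = -135.5653058561
Extrapolated: (-135.5653058561) / 15 = -9.0376870571
Correction |R − A(h/2)| = 1.304e-03; gap |A(h/2) − A(h)| = 1.957e-02.

-9.037687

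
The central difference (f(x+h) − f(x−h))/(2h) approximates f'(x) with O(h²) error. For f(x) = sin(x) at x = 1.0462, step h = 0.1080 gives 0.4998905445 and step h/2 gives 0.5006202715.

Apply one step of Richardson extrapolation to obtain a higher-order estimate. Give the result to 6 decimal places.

0.500864

r = 2: numerator weight 4, denominator 3.
4 × 0.5006202715 = 2.0024810860; subtract 0.4998905445 → 1.5025905415
Extrapolated: 1.5025905415 / 3 = 0.5008635138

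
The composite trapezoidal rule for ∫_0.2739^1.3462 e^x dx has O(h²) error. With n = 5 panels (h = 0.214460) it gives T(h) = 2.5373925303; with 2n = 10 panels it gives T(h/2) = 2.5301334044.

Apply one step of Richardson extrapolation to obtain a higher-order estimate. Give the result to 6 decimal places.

2.527714

With r = 2 the leading error scales as h^2, so the weight is 2^2 = 4.
2^2×A(h/2) = 10.1205336176; minus A(h) gives 7.5831410873.
Divide by 2^2 − 1 = 3.
R = 7.5831410873/3 = 2.5277136958
Shift from A(h/2): −0.0024197086.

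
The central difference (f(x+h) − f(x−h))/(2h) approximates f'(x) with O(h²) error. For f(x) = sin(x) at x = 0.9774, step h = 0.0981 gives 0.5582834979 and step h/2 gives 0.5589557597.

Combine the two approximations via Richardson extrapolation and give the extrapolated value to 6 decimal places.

0.559180

The method has order 2: 2^2 = 4.
4×0.5589557597 = 2.2358230388; 2.2358230388 − 0.5582834979 = 1.6775395409
(4×0.5589557597 − 0.5582834979)/(4 − 1) = 0.5591798470
Correction |R − A(h/2)| = 2.241e-04; gap |A(h/2) − A(h)| = 6.723e-04.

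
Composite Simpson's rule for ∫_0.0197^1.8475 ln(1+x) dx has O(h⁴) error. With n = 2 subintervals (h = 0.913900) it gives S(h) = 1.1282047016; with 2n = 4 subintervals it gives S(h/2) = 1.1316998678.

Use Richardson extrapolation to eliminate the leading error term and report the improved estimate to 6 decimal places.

Error is O(h^4); halving h shrinks it by 2^4 = 16.
Weighted: 18.1071978848 − 1.1282047016 = 16.9789931832
Extrapolated: 16.9789931832 / 15 = 1.1319328789
Gap between inputs: 3.495e-03; correction applied: +0.0002330111.

1.131933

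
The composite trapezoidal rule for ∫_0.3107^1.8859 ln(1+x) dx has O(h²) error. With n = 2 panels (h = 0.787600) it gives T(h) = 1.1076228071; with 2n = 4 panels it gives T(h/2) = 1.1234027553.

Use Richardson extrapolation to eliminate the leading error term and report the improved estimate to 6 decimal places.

1.128663

Method order is 2; weight 2^2 = 4.
4 × 1.1234027553 − 1.1076228071 = 3.3859882141
(4 × 1.1234027553 − 1.1076228071)/(4 − 1) = 1.1286627380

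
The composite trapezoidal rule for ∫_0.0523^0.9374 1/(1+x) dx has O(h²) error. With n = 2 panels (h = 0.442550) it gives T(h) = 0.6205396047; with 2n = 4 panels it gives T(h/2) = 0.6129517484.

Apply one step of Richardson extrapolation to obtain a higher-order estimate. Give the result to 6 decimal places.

Error is O(h^2); halving h shrinks it by 2^2 = 4.
Weighted: 2.4518069936 − 0.6205396047 = 1.8312673889
Divide by 2^2 − 1 = 3.
R = 1.8312673889/3 = 0.6104224630

0.610422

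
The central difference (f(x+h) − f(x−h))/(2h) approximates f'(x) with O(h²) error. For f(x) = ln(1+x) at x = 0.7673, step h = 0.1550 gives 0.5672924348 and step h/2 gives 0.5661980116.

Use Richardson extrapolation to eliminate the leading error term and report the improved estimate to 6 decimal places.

Error is O(h^2); halving h shrinks it by 2^2 = 4.
Top: 4(0.5661980116) − (0.5672924348) = 1.6974996116
1.6974996116 ÷ 3 = 0.5658332039
Gap between inputs: 1.094e-03; correction applied: −0.0003648077.

0.565833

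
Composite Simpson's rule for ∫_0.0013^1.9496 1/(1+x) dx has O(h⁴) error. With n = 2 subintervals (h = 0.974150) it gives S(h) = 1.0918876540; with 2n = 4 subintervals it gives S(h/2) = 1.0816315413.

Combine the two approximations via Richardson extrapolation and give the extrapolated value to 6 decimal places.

The method has order 4: 2^4 = 16.
Weighted: 17.3061046608 − 1.0918876540 = 16.2142170068
R = 16.2142170068/15 = 1.0809478005
Shift from A(h/2): −0.0006837408.

1.080948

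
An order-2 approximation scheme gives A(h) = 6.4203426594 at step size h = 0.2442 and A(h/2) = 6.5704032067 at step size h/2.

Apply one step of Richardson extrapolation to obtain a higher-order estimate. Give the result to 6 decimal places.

Leading term ∝ h^2; use weight 4 = 2^2.
2^2*A(h/2) = 26.2816128268; minus A(h) gives 19.8612701674.
19.8612701674 ÷ 3 = 6.6204233891
Shift from A(h/2): +0.0500201824.

6.620423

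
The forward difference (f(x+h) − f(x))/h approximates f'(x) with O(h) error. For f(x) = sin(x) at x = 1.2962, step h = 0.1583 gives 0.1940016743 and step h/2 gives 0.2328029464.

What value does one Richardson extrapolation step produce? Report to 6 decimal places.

0.271604

The method has order 1: 2^1 = 2.
2^1*A(h/2) = 0.4656058928; minus A(h) gives 0.2716042185.
Extrapolated: 0.2716042185 / 1 = 0.2716042185
Correction |R − A(h/2)| = 3.880e-02; gap |A(h/2) − A(h)| = 3.880e-02.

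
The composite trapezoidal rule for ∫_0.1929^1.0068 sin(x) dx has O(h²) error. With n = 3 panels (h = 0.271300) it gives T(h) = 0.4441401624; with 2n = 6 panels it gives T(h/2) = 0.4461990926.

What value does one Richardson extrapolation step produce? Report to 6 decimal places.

Method order is 2; weight 2^2 = 4.
Numerator 4 × A(h/2) − A(h) = 4 × 0.4461990926 − 0.4441401624 = 1.3406562080
Denominator 4 − 1 = 3.
(4 × 0.4461990926 − 0.4441401624)/(4 − 1) = 0.4468854027
Correction |R − A(h/2)| = 6.863e-04; gap |A(h/2) − A(h)| = 2.059e-03.

0.446885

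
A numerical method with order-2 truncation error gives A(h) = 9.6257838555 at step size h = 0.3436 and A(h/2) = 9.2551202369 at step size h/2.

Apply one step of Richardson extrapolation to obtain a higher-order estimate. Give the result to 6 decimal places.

r = 2, so 2^r = 4.
Numerator 4·A(h/2) − A(h) = 4·9.2551202369 − 9.6257838555 = 27.3946970921
Denominator 4 − 1 = 3.
R = 27.3946970921/3 = 9.1315656974
Gap between inputs: 3.707e-01; correction applied: −0.1235545395.

9.131566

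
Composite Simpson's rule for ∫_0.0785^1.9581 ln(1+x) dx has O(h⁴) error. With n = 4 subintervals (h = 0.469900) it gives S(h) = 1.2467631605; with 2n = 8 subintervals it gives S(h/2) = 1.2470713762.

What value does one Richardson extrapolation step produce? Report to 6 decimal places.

Order 4 gives 2^r = 16 and 2^r − 1 = 15.
16 × 1.2470713762 − 1.2467631605 = 18.7063788587
Denominator 16 − 1 = 15.
Result: 1.2470919239

1.247092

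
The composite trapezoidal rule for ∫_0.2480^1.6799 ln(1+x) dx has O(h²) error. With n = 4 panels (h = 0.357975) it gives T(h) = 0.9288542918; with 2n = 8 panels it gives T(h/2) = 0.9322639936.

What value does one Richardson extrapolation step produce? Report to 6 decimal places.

The method has order 2: 2^2 = 4.
4×0.9322639936 − 0.9288542918 = 2.8002016826
Extrapolated: 2.8002016826 / 3 = 0.9334005609

0.933401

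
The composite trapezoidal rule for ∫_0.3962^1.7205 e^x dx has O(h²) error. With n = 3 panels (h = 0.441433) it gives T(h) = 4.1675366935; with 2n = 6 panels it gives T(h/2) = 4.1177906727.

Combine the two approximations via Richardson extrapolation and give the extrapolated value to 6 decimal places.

4.101209

The method has order 2: 2^2 = 4.
Numerator 4×A(h/2) − A(h) = 4×4.1177906727 − 4.1675366935 = 12.3036259973
R = 12.3036259973/3 = 4.1012086658
Shift from A(h/2): −0.0165820069.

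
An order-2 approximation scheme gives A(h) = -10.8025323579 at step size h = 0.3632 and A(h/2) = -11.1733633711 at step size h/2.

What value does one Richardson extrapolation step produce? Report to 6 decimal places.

Method order is 2; weight 2^2 = 4.
4 × (-11.1733633711) − (-10.8025323579) = -33.8909211265
Extrapolated: (-33.8909211265) / 3 = -11.2969737088

-11.296974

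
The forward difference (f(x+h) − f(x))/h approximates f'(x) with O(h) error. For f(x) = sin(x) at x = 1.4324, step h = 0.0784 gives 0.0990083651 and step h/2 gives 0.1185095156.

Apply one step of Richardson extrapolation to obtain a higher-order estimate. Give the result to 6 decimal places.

0.138011

Method order is 1; weight 2^1 = 2.
2^1·A(h/2) = 0.2370190312; minus A(h) gives 0.1380106661.
Extrapolated: 0.1380106661 / 1 = 0.1380106661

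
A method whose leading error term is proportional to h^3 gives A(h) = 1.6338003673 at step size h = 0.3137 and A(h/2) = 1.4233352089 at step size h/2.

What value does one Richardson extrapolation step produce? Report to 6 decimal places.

1.393269

Order 3 gives 2^r = 8 and 2^r − 1 = 7.
Top: 8(1.4233352089) − (1.6338003673) = 9.7528813039
Denominator 8 − 1 = 7.
R = 9.7528813039/7 = 1.3932687577
Correction |R − A(h/2)| = 3.007e-02; gap |A(h/2) − A(h)| = 2.105e-01.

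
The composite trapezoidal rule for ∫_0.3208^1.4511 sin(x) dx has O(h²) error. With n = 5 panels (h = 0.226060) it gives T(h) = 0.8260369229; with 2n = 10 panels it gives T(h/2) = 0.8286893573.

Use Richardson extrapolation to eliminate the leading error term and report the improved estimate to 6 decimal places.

r = 2, so 2^r = 4.
Numerator 4 × A(h/2) − A(h) = 4 × 0.8286893573 − 0.8260369229 = 2.4887205063
R = 2.4887205063/3 = 0.8295735021

0.829574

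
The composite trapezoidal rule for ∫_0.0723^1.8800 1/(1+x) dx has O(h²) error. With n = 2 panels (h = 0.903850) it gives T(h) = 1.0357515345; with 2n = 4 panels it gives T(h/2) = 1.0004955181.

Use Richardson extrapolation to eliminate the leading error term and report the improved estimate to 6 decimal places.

0.988744

r = 2, so 2^r = 4.
Weighted: 4.0019820724 − 1.0357515345 = 2.9662305379
R = 2.9662305379/3 = 0.9887435126
Shift from A(h/2): −0.0117520055.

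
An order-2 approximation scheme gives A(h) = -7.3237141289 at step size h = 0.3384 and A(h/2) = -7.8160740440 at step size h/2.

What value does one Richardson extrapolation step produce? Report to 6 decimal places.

-7.980194

Order 2 gives 2^r = 4 and 2^r − 1 = 3.
Numerator 4·A(h/2) − A(h) = 4·(-7.8160740440) − (-7.3237141289) = -23.9405820471
(-23.9405820471) ÷ 3 = -7.9801940157
Correction |R − A(h/2)| = 1.641e-01; gap |A(h/2) − A(h)| = 4.924e-01.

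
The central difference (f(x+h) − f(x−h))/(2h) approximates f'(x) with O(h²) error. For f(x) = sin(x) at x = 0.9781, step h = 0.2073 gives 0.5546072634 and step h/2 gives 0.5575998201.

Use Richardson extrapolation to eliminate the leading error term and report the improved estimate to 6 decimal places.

0.558597

Method order is 2; weight 2^2 = 4.
2^2·A(h/2) = 2.2303992804; minus A(h) gives 1.6757920170.
(4·0.5575998201 − 0.5546072634)/(4 − 1) = 0.5585973390
Shift from A(h/2): +0.0009975189.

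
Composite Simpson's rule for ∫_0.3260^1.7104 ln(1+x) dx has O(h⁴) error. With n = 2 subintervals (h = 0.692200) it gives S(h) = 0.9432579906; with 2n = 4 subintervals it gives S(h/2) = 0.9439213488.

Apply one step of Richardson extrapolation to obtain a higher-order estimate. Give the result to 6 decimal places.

0.943966

Order 4 gives 2^r = 16 and 2^r − 1 = 15.
16 × 0.9439213488 − 0.9432579906 = 14.1594835902
(16 × 0.9439213488 − 0.9432579906)/(16 − 1) = 0.9439655727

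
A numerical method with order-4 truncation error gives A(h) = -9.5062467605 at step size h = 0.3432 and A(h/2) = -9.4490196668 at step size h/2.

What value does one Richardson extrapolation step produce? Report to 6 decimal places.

-9.445205

Order 4 gives 2^r = 16 and 2^r − 1 = 15.
16*(-9.4490196668) − (-9.5062467605) = -141.6780679083
Divide by 2^4 − 1 = 15.
So the Richardson estimate is -9.4452045272.
Shift from A(h/2): +0.0038151396.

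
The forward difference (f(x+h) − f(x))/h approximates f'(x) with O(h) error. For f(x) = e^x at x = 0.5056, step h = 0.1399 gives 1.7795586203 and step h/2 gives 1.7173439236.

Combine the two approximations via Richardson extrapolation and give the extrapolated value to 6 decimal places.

1.655129

With r = 1 the leading error scales as h^1, so the weight is 2^1 = 2.
2 × 1.7173439236 = 3.4346878472; 3.4346878472 − 1.7795586203 = 1.6551292269
(2 × 1.7173439236 − 1.7795586203)/(2 − 1) = 1.6551292269
Gap between inputs: 6.221e-02; correction applied: −0.0622146967.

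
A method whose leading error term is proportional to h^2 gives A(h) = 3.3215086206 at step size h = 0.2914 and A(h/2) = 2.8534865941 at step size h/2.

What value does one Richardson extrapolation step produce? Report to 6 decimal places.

Method order is 2; weight 2^2 = 4.
4*2.8534865941 − 3.3215086206 = 8.0924377558
Denominator 4 − 1 = 3.
(4*2.8534865941 − 3.3215086206)/(4 − 1) = 2.6974792519

2.697479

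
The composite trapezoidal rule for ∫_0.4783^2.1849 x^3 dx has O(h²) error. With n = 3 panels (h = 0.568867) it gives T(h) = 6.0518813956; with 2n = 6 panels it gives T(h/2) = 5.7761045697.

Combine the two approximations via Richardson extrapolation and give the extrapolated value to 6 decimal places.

5.684179

Leading term ∝ h^2; use weight 4 = 2^2.
4×5.7761045697 = 23.1044182788; 23.1044182788 − 6.0518813956 = 17.0525368832
Extrapolated: 17.0525368832 / 3 = 5.6841789611
Shift from A(h/2): −0.0919256086.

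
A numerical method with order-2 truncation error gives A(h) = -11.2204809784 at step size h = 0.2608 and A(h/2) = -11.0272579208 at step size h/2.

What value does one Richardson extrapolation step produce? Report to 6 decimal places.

Order 2 gives 2^r = 4 and 2^r − 1 = 3.
Top: 4(-11.0272579208) − (-11.2204809784) = -32.8885507048
(-32.8885507048) ÷ 3 = -10.9628502349
Correction |R − A(h/2)| = 6.441e-02; gap |A(h/2) − A(h)| = 1.932e-01.

-10.962850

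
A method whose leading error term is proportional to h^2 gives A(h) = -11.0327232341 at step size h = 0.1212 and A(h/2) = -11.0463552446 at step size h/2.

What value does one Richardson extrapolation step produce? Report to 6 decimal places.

The method has order 2: 2^2 = 4.
Weighted: (-44.1854209784) − (-11.0327232341) = -33.1526977443
Divide by 2^2 − 1 = 3.
(-33.1526977443) ÷ 3 = -11.0508992481

-11.050899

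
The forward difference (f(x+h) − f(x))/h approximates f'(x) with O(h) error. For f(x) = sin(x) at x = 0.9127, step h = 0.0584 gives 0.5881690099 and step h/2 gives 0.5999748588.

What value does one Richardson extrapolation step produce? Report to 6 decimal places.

0.611781

Error is O(h^1); halving h shrinks it by 2^1 = 2.
2^1×A(h/2) = 1.1999497176; minus A(h) gives 0.6117807077.
Divide by 2^1 − 1 = 1.
Extrapolated: 0.6117807077 / 1 = 0.6117807077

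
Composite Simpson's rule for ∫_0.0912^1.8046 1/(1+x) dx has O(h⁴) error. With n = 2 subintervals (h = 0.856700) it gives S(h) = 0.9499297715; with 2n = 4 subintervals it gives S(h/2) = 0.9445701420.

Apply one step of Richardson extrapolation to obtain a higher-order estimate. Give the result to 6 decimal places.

Method order is 4; weight 2^4 = 16.
Difference of the inputs: 0.9445701420 − 0.9499297715 = -0.0053596295
Correction (A(h/2) − A(h))/(16 − 1) = (-0.0053596295)/15 = -0.0003573086
R = 0.9445701420 − 0.0003573086 = 0.9442128334

0.944213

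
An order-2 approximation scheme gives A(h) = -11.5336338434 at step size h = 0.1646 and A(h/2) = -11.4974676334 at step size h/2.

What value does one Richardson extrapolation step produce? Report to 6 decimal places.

Error is O(h^2); halving h shrinks it by 2^2 = 4.
2^2·A(h/2) = -45.9898705336; minus A(h) gives -34.4562366902.
Denominator 4 − 1 = 3.
(-34.4562366902) ÷ 3 = -11.4854122301

-11.485412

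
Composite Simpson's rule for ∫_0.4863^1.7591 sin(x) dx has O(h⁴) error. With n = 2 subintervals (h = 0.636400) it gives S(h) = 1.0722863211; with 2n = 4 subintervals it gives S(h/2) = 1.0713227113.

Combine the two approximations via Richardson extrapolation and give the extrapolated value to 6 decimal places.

Order 4 gives 2^r = 16 and 2^r − 1 = 15.
Difference of the inputs: 1.0713227113 − 1.0722863211 = -0.0009636098
Divide by 2^4 − 1 = 15: (-0.0009636098)/15 = -0.0000642407
R = 1.0713227113 − 0.0000642407 = 1.0712584706

1.071258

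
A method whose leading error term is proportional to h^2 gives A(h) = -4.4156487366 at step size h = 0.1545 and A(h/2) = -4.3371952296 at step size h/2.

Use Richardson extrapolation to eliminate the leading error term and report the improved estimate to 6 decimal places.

-4.311044

Method order is 2; weight 2^2 = 4.
Numerator 4·A(h/2) − A(h) = 4·(-4.3371952296) − (-4.4156487366) = -12.9331321818
Divide by 2^2 − 1 = 3.
So the Richardson estimate is -4.3110440606.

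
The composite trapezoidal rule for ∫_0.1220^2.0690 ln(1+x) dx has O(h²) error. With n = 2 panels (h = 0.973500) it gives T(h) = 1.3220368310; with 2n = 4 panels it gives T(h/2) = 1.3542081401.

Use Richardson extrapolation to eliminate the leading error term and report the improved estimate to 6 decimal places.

1.364932

r = 2, so 2^r = 4.
Numerator 4·A(h/2) − A(h) = 4·1.3542081401 − 1.3220368310 = 4.0947957294
Divide by 2^2 − 1 = 3.
So the Richardson estimate is 1.3649319098.
Shift from A(h/2): +0.0107237697.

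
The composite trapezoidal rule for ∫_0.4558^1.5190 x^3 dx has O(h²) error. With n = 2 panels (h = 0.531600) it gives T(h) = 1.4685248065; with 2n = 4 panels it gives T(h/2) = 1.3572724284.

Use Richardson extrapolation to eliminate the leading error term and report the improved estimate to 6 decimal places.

Error is O(h^2); halving h shrinks it by 2^2 = 4.
Numerator 4 × A(h/2) − A(h) = 4 × 1.3572724284 − 1.4685248065 = 3.9605649071
(4 × 1.3572724284 − 1.4685248065)/(4 − 1) = 1.3201883024
Shift from A(h/2): −0.0370841260.

1.320188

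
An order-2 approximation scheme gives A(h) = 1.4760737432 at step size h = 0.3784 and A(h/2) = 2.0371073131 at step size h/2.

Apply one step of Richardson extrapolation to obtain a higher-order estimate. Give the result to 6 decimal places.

r = 2, so 2^r = 4.
2^2·A(h/2) = 8.1484292524; minus A(h) gives 6.6723555092.
Divide by 2^2 − 1 = 3.
So the Richardson estimate is 2.2241185031.

2.224119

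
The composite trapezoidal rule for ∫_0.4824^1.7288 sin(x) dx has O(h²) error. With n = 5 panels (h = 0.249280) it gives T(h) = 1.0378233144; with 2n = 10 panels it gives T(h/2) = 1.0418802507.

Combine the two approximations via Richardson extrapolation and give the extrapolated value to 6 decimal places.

Order 2 gives 2^r = 4 and 2^r − 1 = 3.
4×1.0418802507 − 1.0378233144 = 3.1296976884
Denominator 4 − 1 = 3.
(4×1.0418802507 − 1.0378233144)/(4 − 1) = 1.0432325628

1.043233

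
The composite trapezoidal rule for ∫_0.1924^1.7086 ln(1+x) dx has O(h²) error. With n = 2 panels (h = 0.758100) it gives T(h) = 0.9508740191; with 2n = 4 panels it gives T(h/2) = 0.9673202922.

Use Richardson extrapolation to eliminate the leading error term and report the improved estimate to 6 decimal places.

r = 2, so 2^r = 4.
4·0.9673202922 = 3.8692811688; subtract 0.9508740191 → 2.9184071497
2.9184071497 ÷ 3 = 0.9728023832

0.972802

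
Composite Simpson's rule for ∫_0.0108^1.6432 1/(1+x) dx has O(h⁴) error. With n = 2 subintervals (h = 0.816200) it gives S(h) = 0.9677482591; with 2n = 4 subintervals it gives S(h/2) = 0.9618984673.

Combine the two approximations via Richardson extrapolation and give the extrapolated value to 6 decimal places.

Leading term ∝ h^4; use weight 16 = 2^4.
Weighted: 15.3903754768 − 0.9677482591 = 14.4226272177
Denominator 16 − 1 = 15.
So the Richardson estimate is 0.9615084812.
Shift from A(h/2): −0.0003899861.

0.961508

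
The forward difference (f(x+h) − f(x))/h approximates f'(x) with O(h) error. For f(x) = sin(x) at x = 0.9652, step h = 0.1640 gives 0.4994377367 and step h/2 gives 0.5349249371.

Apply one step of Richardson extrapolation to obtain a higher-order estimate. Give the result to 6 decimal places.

Method order is 1; weight 2^1 = 2.
Top: 2(0.5349249371) − (0.4994377367) = 0.5704121375
Denominator 2 − 1 = 1.
Extrapolated: 0.5704121375 / 1 = 0.5704121375
Gap between inputs: 3.549e-02; correction applied: +0.0354872004.

0.570412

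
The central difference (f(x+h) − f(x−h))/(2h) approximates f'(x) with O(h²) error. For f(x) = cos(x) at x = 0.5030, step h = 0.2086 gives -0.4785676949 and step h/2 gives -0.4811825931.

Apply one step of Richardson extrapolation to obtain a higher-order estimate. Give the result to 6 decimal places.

-0.482054

Order 2 gives 2^r = 4 and 2^r − 1 = 3.
Weighted: (-1.9247303724) − (-0.4785676949) = -1.4461626775
(-1.4461626775) ÷ 3 = -0.4820542258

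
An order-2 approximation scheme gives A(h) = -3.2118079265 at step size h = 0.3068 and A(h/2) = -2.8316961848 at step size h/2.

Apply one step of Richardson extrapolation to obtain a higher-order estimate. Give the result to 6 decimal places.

r = 2, so 2^r = 4.
4·(-2.8316961848) − (-3.2118079265) = -8.1149768127
Divide by 2^2 − 1 = 3.
So the Richardson estimate is -2.7049922709.

-2.704992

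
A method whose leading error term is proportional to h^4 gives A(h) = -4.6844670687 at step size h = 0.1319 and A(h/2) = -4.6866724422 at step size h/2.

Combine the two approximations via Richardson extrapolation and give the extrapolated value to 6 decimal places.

Method order is 4; weight 2^4 = 16.
Top: 16(-4.6866724422) − (-4.6844670687) = -70.3022920065
Divide by 2^4 − 1 = 15.
Result: -4.6868194671
Gap between inputs: 2.205e-03; correction applied: −0.0001470249.

-4.686819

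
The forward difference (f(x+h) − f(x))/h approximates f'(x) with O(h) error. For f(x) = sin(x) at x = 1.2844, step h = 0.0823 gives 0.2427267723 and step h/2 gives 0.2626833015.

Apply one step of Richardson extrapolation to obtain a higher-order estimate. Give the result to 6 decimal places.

With r = 1 the leading error scales as h^1, so the weight is 2^1 = 2.
Weighted: 0.5253666030 − 0.2427267723 = 0.2826398307
Divide by 2^1 − 1 = 1.
Result: 0.2826398307
Correction |R − A(h/2)| = 1.996e-02; gap |A(h/2) − A(h)| = 1.996e-02.

0.282640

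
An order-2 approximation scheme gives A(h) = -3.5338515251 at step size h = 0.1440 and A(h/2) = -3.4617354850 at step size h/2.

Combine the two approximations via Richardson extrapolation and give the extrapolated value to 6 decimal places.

The method has order 2: 2^2 = 4.
Weighted: (-13.8469419400) − (-3.5338515251) = -10.3130904149
(4 × (-3.4617354850) − (-3.5338515251))/(4 − 1) = -3.4376968050
Shift from A(h/2): +0.0240386800.

-3.437697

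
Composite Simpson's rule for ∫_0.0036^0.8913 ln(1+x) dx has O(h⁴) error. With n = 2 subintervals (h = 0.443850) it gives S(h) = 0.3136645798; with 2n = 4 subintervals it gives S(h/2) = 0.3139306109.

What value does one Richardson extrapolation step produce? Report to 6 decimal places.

0.313948

r = 4, so 2^r = 16.
Weighted: 5.0228897744 − 0.3136645798 = 4.7092251946
4.7092251946 ÷ 15 = 0.3139483463
Correction |R − A(h/2)| = 1.774e-05; gap |A(h/2) − A(h)| = 2.660e-04.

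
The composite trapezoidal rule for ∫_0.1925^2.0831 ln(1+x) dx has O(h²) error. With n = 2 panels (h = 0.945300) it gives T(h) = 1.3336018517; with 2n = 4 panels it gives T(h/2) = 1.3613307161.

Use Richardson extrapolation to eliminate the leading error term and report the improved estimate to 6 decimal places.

Order 2 gives 2^r = 4 and 2^r − 1 = 3.
2^2×A(h/2) = 5.4453228644; minus A(h) gives 4.1117210127.
Divide by 2^2 − 1 = 3.
4.1117210127 ÷ 3 = 1.3705736709
Shift from A(h/2): +0.0092429548.

1.370574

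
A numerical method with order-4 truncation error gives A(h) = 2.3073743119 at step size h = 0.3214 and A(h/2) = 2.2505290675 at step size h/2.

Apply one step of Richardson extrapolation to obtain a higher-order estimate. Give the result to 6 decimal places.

2.246739

Method order is 4; weight 2^4 = 16.
16·2.2505290675 = 36.0084650800; 36.0084650800 − 2.3073743119 = 33.7010907681
Divide by 2^4 − 1 = 15.
33.7010907681 ÷ 15 = 2.2467393845
Shift from A(h/2): −0.0037896830.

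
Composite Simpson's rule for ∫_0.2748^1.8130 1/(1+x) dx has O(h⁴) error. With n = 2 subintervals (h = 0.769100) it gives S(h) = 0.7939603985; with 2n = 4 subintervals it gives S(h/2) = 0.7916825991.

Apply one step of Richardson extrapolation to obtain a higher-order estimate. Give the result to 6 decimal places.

Method order is 4; weight 2^4 = 16.
Top: 16(0.7916825991) − (0.7939603985) = 11.8729611871
Divide by 2^4 − 1 = 15.
(16*0.7916825991 − 0.7939603985)/(16 − 1) = 0.7915307458

0.791531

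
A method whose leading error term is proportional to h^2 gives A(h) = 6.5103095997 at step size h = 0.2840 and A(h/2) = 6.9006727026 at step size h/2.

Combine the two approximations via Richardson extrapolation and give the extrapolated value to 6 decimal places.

Method order is 2; weight 2^2 = 4.
Numerator 4 × A(h/2) − A(h) = 4 × 6.9006727026 − 6.5103095997 = 21.0923812107
Divide by 2^2 − 1 = 3.
(4 × 6.9006727026 − 6.5103095997)/(4 − 1) = 7.0307937369

7.030794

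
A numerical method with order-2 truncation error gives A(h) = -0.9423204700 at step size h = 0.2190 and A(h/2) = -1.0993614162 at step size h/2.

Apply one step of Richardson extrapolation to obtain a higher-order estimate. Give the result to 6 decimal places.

Order 2 gives 2^r = 4 and 2^r − 1 = 3.
4×(-1.0993614162) = -4.3974456648; (-4.3974456648) − (-0.9423204700) = -3.4551251948
Divide by 2^2 − 1 = 3.
(4×(-1.0993614162) − (-0.9423204700))/(4 − 1) = -1.1517083983
Shift from A(h/2): −0.0523469821.

-1.151708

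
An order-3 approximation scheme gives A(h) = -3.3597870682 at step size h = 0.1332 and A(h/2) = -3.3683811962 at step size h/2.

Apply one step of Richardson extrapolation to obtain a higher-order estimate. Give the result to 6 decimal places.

-3.369609

Leading term ∝ h^3; use weight 8 = 2^3.
Numerator 8×A(h/2) − A(h) = 8×(-3.3683811962) − (-3.3597870682) = -23.5872625014
Divide by 2^3 − 1 = 7.
So the Richardson estimate is -3.3696089288.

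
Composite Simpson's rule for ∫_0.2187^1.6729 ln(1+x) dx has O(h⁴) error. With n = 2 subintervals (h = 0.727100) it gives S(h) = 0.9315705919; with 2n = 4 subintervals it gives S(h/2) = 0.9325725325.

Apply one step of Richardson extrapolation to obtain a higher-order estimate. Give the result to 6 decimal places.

Method order is 4; weight 2^4 = 16.
16 × 0.9325725325 = 14.9211605200; 14.9211605200 − 0.9315705919 = 13.9895899281
Denominator 16 − 1 = 15.
R = 13.9895899281/15 = 0.9326393285
Gap between inputs: 1.002e-03; correction applied: +0.0000667960.

0.932639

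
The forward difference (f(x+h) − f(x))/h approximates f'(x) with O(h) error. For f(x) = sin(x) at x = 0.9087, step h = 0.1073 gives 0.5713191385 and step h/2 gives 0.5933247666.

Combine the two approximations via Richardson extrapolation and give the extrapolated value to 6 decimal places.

0.615330

Leading term ∝ h^1; use weight 2 = 2^1.
Numerator 2 × A(h/2) − A(h) = 2 × 0.5933247666 − 0.5713191385 = 0.6153303947
(2 × 0.5933247666 − 0.5713191385)/(2 − 1) = 0.6153303947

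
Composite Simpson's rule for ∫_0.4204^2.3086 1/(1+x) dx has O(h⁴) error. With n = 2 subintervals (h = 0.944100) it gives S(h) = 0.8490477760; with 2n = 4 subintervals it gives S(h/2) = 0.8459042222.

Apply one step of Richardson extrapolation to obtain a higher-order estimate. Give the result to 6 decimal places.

Order 4 gives 2^r = 16 and 2^r − 1 = 15.
16*0.8459042222 − 0.8490477760 = 12.6854197792
Divide by 2^4 − 1 = 15.
12.6854197792 ÷ 15 = 0.8456946519

0.845695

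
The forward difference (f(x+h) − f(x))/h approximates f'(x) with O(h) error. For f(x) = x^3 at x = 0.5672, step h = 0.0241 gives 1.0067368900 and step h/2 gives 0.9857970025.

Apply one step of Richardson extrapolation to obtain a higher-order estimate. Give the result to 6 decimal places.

Leading term ∝ h^1; use weight 2 = 2^1.
Top: 2(0.9857970025) − (1.0067368900) = 0.9648571150
0.9648571150 ÷ 1 = 0.9648571150
Gap between inputs: 2.094e-02; correction applied: −0.0209398875.

0.964857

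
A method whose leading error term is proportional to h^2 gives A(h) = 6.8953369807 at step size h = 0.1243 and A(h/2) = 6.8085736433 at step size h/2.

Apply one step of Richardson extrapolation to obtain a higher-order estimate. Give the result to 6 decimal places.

6.779653

Leading term ∝ h^2; use weight 4 = 2^2.
4·6.8085736433 − 6.8953369807 = 20.3389575925
(4·6.8085736433 − 6.8953369807)/(4 − 1) = 6.7796525308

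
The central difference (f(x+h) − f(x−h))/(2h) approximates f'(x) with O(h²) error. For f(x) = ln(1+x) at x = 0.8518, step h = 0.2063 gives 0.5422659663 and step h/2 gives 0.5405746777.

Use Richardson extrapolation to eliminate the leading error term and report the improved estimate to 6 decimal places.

Leading term ∝ h^2; use weight 4 = 2^2.
2^2×A(h/2) = 2.1622987108; minus A(h) gives 1.6200327445.
(4×0.5405746777 − 0.5422659663)/(4 − 1) = 0.5400109148
Shift from A(h/2): −0.0005637629.

0.540011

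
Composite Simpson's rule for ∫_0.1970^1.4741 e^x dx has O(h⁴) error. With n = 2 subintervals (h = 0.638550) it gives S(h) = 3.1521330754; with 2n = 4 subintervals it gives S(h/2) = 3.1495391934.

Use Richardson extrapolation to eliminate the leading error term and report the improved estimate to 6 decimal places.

r = 4, so 2^r = 16.
Difference of the inputs: 3.1495391934 − 3.1521330754 = -0.0025938820
Correction (A(h/2) − A(h))/(16 − 1) = (-0.0025938820)/15 = -0.0001729255
R = A(h/2) + (A(h/2) − A(h))/15 = 3.1495391934 − 0.0001729255 = 3.1493662679
Correction |R − A(h/2)| = 1.729e-04; gap |A(h/2) − A(h)| = 2.594e-03.

3.149366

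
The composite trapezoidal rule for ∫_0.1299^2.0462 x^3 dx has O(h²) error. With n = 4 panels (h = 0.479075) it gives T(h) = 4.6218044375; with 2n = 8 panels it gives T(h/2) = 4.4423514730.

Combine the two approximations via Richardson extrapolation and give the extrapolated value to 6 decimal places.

4.382534

Method order is 2; weight 2^2 = 4.
2^2·A(h/2) = 17.7694058920; minus A(h) gives 13.1476014545.
Denominator 4 − 1 = 3.
R = 13.1476014545/3 = 4.3825338182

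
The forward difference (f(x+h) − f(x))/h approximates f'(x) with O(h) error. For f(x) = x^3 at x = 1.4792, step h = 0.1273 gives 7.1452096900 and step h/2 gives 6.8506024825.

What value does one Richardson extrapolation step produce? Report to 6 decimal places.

6.555995

Order 1 gives 2^r = 2 and 2^r − 1 = 1.
Numerator 2*A(h/2) − A(h) = 2*6.8506024825 − 7.1452096900 = 6.5559952750
R = 6.5559952750/1 = 6.5559952750
Gap between inputs: 2.946e-01; correction applied: −0.2946072075.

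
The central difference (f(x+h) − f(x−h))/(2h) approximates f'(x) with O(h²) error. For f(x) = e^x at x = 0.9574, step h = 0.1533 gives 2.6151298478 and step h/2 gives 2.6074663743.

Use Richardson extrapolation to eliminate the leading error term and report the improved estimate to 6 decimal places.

2.604912

Method order is 2; weight 2^2 = 4.
4*2.6074663743 = 10.4298654972; 10.4298654972 − 2.6151298478 = 7.8147356494
(4*2.6074663743 − 2.6151298478)/(4 − 1) = 2.6049118831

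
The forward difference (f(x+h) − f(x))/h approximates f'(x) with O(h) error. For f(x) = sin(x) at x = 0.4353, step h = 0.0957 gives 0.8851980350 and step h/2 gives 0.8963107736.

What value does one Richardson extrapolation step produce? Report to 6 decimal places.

0.907424

Leading term ∝ h^1; use weight 2 = 2^1.
2×0.8963107736 = 1.7926215472; 1.7926215472 − 0.8851980350 = 0.9074235122
R = 0.9074235122/1 = 0.9074235122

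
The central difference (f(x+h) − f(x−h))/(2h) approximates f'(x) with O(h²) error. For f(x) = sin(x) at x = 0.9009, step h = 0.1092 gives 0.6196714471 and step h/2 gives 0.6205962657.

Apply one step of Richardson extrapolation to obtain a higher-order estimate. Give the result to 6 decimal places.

Error is O(h^2); halving h shrinks it by 2^2 = 4.
2^2×A(h/2) = 2.4823850628; minus A(h) gives 1.8627136157.
R = 1.8627136157/3 = 0.6209045386
Correction |R − A(h/2)| = 3.083e-04; gap |A(h/2) − A(h)| = 9.248e-04.

0.620905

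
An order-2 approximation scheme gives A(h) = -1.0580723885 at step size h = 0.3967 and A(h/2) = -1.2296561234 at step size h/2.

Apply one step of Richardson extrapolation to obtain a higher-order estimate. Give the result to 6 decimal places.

r = 2, so 2^r = 4.
Difference of the inputs: -1.2296561234 − (-1.0580723885) = -0.1715837349
Divide by 2^2 − 1 = 3: (-0.1715837349)/3 = -0.0571945783
R = -1.2296561234 − 0.0571945783 = -1.2868507017

-1.286851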